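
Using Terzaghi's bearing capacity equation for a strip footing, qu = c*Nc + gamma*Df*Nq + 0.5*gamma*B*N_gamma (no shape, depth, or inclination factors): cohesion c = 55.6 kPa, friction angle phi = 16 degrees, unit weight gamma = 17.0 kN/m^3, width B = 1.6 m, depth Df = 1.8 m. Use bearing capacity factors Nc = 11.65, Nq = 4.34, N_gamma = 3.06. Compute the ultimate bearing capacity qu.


Compute qu = c*Nc + gamma*Df*Nq + 0.5*gamma*B*N_gamma
Term 1: 55.6 * 11.65 = 647.74
Term 2: 17.0 * 1.8 * 4.34 = 132.804
Term 3: 0.5 * 17.0 * 1.6 * 3.06 = 41.616
qu = 647.74 + 132.804 + 41.616
qu = 822.16 kPa


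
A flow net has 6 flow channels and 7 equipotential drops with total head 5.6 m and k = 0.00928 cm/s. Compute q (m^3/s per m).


Convert k to m/s for unit consistency with H:
k = 0.00928 cm/s = 0.00928 / 100 m/s = 9.28e-05 m/s
Using q = k * H * Nf / Nd
Nf / Nd = 6 / 7 = 0.8571
q = 9.28e-05 * 5.6 * 0.8571
q = 0.0004454 m^3/s per m


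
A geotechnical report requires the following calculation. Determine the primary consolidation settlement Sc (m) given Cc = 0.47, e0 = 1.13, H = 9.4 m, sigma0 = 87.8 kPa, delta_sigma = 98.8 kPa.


Result: 0.6791 m

Derivation:
Using Sc = Cc * H / (1 + e0) * log10((sigma0 + delta_sigma) / sigma0)
Stress ratio = (87.8 + 98.8) / 87.8 = 2.12528
log10(2.12528) = 0.327417
Cc * H / (1 + e0) = 0.47 * 9.4 / (1 + 1.13) = 2.07418
Sc = 2.07418 * 0.327417
Sc = 0.6791 m


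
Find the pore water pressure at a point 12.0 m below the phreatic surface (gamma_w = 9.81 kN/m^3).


Using u = gamma_w * h_w
u = 9.81 * 12.0
u = 117.72 kPa


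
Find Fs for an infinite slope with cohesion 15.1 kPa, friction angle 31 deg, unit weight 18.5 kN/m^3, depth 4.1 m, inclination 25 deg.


Result: 1.808

Derivation:
Using Fs = c / (gamma*H*sin(beta)*cos(beta)) + tan(phi)/tan(beta)
Cohesion contribution = 15.1 / (18.5*4.1*sin(25)*cos(25))
Cohesion contribution = 0.519753
Friction contribution = tan(31)/tan(25) = 1.28855
Fs = 0.519753 + 1.28855
Fs = 1.808


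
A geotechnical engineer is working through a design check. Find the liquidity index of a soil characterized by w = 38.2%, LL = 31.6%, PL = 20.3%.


Result: 1.584

Derivation:
First compute the plasticity index:
PI = LL - PL = 31.6 - 20.3 = 11.3
Then compute the liquidity index:
LI = (w - PL) / PI
LI = (38.2 - 20.3) / 11.3
LI = 1.584


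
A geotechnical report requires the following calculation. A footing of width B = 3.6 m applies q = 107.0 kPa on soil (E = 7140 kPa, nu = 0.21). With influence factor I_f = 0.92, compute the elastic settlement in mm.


Result: 47.445 mm

Derivation:
Using Se = q * B * (1 - nu^2) * I_f / E
1 - nu^2 = 1 - 0.21^2 = 0.9559
Se = 107.0 * 3.6 * 0.9559 * 0.92 / 7140
Se = 0.047445 m
Convert to mm: Se = 0.047445 * 1000 = 47.445 mm


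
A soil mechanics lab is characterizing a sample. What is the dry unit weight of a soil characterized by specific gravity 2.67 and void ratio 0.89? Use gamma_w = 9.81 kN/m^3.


Using gamma_d = Gs * gamma_w / (1 + e)
gamma_d = 2.67 * 9.81 / (1 + 0.89)
gamma_d = 2.67 * 9.81 / 1.89
gamma_d = 13.859 kN/m^3


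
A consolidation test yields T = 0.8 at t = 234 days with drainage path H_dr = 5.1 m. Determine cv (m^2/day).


Using cv = T * H_dr^2 / t
H_dr^2 = 5.1^2 = 26.01
cv = 0.8 * 26.01 / 234
cv = 0.08892 m^2/day


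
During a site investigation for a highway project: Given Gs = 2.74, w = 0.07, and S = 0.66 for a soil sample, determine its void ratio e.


Using the relation e = Gs * w / S
e = 2.74 * 0.07 / 0.66
e = 0.2906


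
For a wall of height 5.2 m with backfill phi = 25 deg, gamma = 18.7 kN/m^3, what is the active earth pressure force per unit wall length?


Compute active earth pressure coefficient:
Ka = tan^2(45 - phi/2) = tan^2(32.5) = 0.405859
Compute active force:
Pa = 0.5 * Ka * gamma * H^2
Pa = 0.5 * 0.405859 * 18.7 * 5.2^2
Pa = 102.61 kN/m


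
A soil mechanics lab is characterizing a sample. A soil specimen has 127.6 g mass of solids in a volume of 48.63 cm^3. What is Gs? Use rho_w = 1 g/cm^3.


Using Gs = m_s / (V_s * rho_w)
Since rho_w = 1 g/cm^3:
Gs = 127.6 / 48.63
Gs = 2.624


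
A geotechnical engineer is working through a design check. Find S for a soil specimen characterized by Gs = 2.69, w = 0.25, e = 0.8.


Using S = Gs * w / e
S = 2.69 * 0.25 / 0.8
S = 0.8406


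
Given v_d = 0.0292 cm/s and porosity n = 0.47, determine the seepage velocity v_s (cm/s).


Result: 0.06213 cm/s

Derivation:
Using v_s = v_d / n
v_s = 0.0292 / 0.47
v_s = 0.06213 cm/s


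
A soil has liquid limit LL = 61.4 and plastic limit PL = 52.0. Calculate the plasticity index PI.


Using PI = LL - PL
PI = 61.4 - 52.0
PI = 9.4


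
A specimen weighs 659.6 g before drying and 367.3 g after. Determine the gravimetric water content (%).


Result: 79.58 %

Derivation:
Using w = (m_wet - m_dry) / m_dry * 100
m_wet - m_dry = 659.6 - 367.3 = 292.3 g
w = 292.3 / 367.3 * 100
w = 79.58 %


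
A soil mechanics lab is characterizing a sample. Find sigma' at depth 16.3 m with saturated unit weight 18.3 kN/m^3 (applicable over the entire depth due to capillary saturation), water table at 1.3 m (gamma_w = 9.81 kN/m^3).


Total stress = gamma_sat * depth
sigma = 18.3 * 16.3 = 298.29 kPa
Pore water pressure u = gamma_w * (depth - d_wt)
u = 9.81 * (16.3 - 1.3) = 147.15 kPa
Effective stress = sigma - u
sigma' = 298.29 - 147.15 = 151.14 kPa


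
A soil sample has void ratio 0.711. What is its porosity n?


Result: 0.4155

Derivation:
Using the relation n = e / (1 + e)
n = 0.711 / (1 + 0.711)
n = 0.711 / 1.711
n = 0.4155


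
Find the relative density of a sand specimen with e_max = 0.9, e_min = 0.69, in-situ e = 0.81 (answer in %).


Result: 42.86 %

Derivation:
Using Dr = (e_max - e) / (e_max - e_min) * 100
e_max - e = 0.9 - 0.81 = 0.09
e_max - e_min = 0.9 - 0.69 = 0.21
Dr = 0.09 / 0.21 * 100
Dr = 42.86 %


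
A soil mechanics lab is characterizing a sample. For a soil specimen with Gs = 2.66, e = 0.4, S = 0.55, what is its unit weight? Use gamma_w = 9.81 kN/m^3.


Result: 20.181 kN/m^3

Derivation:
Using gamma = gamma_w * (Gs + S*e) / (1 + e)
Numerator: Gs + S*e = 2.66 + 0.55*0.4 = 2.88
Denominator: 1 + e = 1 + 0.4 = 1.4
gamma = 9.81 * 2.88 / 1.4
gamma = 20.181 kN/m^3


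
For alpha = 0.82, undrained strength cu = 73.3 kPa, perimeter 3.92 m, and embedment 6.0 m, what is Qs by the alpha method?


Using Qs = alpha * cu * perimeter * L
Qs = 0.82 * 73.3 * 3.92 * 6.0
Qs = 1413.69 kN


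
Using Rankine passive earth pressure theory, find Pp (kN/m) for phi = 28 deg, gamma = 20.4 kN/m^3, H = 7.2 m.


Compute passive earth pressure coefficient:
Kp = tan^2(45 + phi/2) = tan^2(59.0) = 2.769826
Compute passive force:
Pp = 0.5 * Kp * gamma * H^2
Pp = 0.5 * 2.769826 * 20.4 * 7.2^2
Pp = 1464.6 kN/m


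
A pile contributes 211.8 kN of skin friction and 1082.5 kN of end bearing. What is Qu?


Result: 1294.3 kN

Derivation:
Using Qu = Qf + Qb
Qu = 211.8 + 1082.5
Qu = 1294.3 kN


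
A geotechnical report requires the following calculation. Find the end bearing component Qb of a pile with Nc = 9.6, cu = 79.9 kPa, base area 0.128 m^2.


Using Qb = Nc * cu * Ab
Qb = 9.6 * 79.9 * 0.128
Qb = 98.18 kN


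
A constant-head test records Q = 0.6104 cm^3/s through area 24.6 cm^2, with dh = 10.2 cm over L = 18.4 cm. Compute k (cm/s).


Compute hydraulic gradient:
i = dh / L = 10.2 / 18.4 = 0.554348
Then apply Darcy's law:
k = Q / (A * i)
k = 0.6104 / (24.6 * 0.554348)
k = 0.6104 / 13.637
k = 0.044761 cm/s


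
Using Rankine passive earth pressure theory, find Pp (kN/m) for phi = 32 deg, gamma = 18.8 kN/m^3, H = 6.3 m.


Compute passive earth pressure coefficient:
Kp = tan^2(45 + phi/2) = tan^2(61.0) = 3.254588
Compute passive force:
Pp = 0.5 * Kp * gamma * H^2
Pp = 0.5 * 3.254588 * 18.8 * 6.3^2
Pp = 1214.24 kN/m


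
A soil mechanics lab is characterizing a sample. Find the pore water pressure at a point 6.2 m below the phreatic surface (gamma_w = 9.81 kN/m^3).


Result: 60.82 kPa

Derivation:
Using u = gamma_w * h_w
u = 9.81 * 6.2
u = 60.82 kPa


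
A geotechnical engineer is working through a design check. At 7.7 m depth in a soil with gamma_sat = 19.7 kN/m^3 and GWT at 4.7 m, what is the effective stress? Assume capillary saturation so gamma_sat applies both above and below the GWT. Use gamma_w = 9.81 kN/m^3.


Result: 122.26 kPa

Derivation:
Total stress = gamma_sat * depth
sigma = 19.7 * 7.7 = 151.69 kPa
Pore water pressure u = gamma_w * (depth - d_wt)
u = 9.81 * (7.7 - 4.7) = 29.43 kPa
Effective stress = sigma - u
sigma' = 151.69 - 29.43 = 122.26 kPa


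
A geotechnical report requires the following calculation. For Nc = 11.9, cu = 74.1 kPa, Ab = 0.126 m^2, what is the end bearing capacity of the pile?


Result: 111.11 kN

Derivation:
Using Qb = Nc * cu * Ab
Qb = 11.9 * 74.1 * 0.126
Qb = 111.11 kN


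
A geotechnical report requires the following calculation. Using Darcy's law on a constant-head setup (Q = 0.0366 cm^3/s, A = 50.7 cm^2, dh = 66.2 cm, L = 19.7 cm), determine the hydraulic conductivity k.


Compute hydraulic gradient:
i = dh / L = 66.2 / 19.7 = 3.36041
Then apply Darcy's law:
k = Q / (A * i)
k = 0.0366 / (50.7 * 3.36041)
k = 0.0366 / 170.373
k = 0.000215 cm/s


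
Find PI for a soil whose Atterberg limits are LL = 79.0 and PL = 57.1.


Result: 21.9

Derivation:
Using PI = LL - PL
PI = 79.0 - 57.1
PI = 21.9


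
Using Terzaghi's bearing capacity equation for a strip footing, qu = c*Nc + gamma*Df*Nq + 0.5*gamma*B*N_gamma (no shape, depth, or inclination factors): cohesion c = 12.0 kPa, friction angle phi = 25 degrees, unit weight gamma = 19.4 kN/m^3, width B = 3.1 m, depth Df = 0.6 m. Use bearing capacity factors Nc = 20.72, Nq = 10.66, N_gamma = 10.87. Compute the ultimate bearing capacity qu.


Result: 699.58 kPa

Derivation:
Compute qu = c*Nc + gamma*Df*Nq + 0.5*gamma*B*N_gamma
Term 1: 12.0 * 20.72 = 248.64
Term 2: 19.4 * 0.6 * 10.66 = 124.0824
Term 3: 0.5 * 19.4 * 3.1 * 10.87 = 326.8609
qu = 248.64 + 124.0824 + 326.8609
qu = 699.58 kPa


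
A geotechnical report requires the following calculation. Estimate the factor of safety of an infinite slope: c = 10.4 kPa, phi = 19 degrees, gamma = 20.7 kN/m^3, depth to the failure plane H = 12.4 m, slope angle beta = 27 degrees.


Using Fs = c / (gamma*H*sin(beta)*cos(beta)) + tan(phi)/tan(beta)
Cohesion contribution = 10.4 / (20.7*12.4*sin(27)*cos(27))
Cohesion contribution = 0.100164
Friction contribution = tan(19)/tan(27) = 0.675781
Fs = 0.100164 + 0.675781
Fs = 0.776


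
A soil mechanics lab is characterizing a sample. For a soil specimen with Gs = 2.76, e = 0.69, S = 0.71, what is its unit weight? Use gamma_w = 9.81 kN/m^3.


Result: 18.865 kN/m^3

Derivation:
Using gamma = gamma_w * (Gs + S*e) / (1 + e)
Numerator: Gs + S*e = 2.76 + 0.71*0.69 = 3.2499
Denominator: 1 + e = 1 + 0.69 = 1.69
gamma = 9.81 * 3.2499 / 1.69
gamma = 18.865 kN/m^3


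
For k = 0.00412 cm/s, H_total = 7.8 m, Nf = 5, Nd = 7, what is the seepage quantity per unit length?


Convert k to m/s for unit consistency with H:
k = 0.00412 cm/s = 0.00412 / 100 m/s = 4.12e-05 m/s
Using q = k * H * Nf / Nd
Nf / Nd = 5 / 7 = 0.7143
q = 4.12e-05 * 7.8 * 0.7143
q = 0.0002295 m^3/s per m


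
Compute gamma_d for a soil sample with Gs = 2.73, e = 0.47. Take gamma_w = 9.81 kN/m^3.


Using gamma_d = Gs * gamma_w / (1 + e)
gamma_d = 2.73 * 9.81 / (1 + 0.47)
gamma_d = 2.73 * 9.81 / 1.47
gamma_d = 18.219 kN/m^3


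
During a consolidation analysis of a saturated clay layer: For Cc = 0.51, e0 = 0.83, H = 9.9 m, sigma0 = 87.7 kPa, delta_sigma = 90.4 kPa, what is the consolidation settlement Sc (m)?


Using Sc = Cc * H / (1 + e0) * log10((sigma0 + delta_sigma) / sigma0)
Stress ratio = (87.7 + 90.4) / 87.7 = 2.03079
log10(2.03079) = 0.307664
Cc * H / (1 + e0) = 0.51 * 9.9 / (1 + 0.83) = 2.75902
Sc = 2.75902 * 0.307664
Sc = 0.8489 m


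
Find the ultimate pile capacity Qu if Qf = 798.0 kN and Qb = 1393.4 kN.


Using Qu = Qf + Qb
Qu = 798.0 + 1393.4
Qu = 2191.4 kN


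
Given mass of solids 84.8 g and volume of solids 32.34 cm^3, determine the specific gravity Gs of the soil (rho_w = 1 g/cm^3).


Using Gs = m_s / (V_s * rho_w)
Since rho_w = 1 g/cm^3:
Gs = 84.8 / 32.34
Gs = 2.622


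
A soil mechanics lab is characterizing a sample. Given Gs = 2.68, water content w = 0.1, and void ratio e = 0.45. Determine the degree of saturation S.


Result: 0.5956

Derivation:
Using S = Gs * w / e
S = 2.68 * 0.1 / 0.45
S = 0.5956


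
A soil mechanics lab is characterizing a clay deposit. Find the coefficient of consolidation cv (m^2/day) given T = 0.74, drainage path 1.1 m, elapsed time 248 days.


Using cv = T * H_dr^2 / t
H_dr^2 = 1.1^2 = 1.21
cv = 0.74 * 1.21 / 248
cv = 0.00361 m^2/day


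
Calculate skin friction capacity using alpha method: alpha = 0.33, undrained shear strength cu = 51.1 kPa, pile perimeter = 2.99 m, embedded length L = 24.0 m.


Result: 1210.09 kN

Derivation:
Using Qs = alpha * cu * perimeter * L
Qs = 0.33 * 51.1 * 2.99 * 24.0
Qs = 1210.09 kN


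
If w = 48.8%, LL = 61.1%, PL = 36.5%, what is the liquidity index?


First compute the plasticity index:
PI = LL - PL = 61.1 - 36.5 = 24.6
Then compute the liquidity index:
LI = (w - PL) / PI
LI = (48.8 - 36.5) / 24.6
LI = 0.5


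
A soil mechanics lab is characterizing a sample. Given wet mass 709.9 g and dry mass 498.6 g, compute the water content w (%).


Using w = (m_wet - m_dry) / m_dry * 100
m_wet - m_dry = 709.9 - 498.6 = 211.3 g
w = 211.3 / 498.6 * 100
w = 42.38 %


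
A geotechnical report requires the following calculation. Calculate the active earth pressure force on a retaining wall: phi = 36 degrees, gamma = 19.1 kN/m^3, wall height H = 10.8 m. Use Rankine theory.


Compute active earth pressure coefficient:
Ka = tan^2(45 - phi/2) = tan^2(27.0) = 0.259616
Compute active force:
Pa = 0.5 * Ka * gamma * H^2
Pa = 0.5 * 0.259616 * 19.1 * 10.8^2
Pa = 289.19 kN/m


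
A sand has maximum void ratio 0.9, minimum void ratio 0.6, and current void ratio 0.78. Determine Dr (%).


Using Dr = (e_max - e) / (e_max - e_min) * 100
e_max - e = 0.9 - 0.78 = 0.12
e_max - e_min = 0.9 - 0.6 = 0.3
Dr = 0.12 / 0.3 * 100
Dr = 40.0 %


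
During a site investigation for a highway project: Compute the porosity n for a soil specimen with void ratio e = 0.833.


Using the relation n = e / (1 + e)
n = 0.833 / (1 + 0.833)
n = 0.833 / 1.833
n = 0.4544


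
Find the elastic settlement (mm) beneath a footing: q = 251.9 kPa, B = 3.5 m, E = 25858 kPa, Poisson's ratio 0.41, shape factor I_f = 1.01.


Using Se = q * B * (1 - nu^2) * I_f / E
1 - nu^2 = 1 - 0.41^2 = 0.8319
Se = 251.9 * 3.5 * 0.8319 * 1.01 / 25858
Se = 0.028648 m
Convert to mm: Se = 0.028648 * 1000 = 28.648 mm


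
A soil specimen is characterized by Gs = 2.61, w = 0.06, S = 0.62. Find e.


Result: 0.2526

Derivation:
Using the relation e = Gs * w / S
e = 2.61 * 0.06 / 0.62
e = 0.2526


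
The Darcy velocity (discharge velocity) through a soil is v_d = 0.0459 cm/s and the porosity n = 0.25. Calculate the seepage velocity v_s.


Using v_s = v_d / n
v_s = 0.0459 / 0.25
v_s = 0.1836 cm/s


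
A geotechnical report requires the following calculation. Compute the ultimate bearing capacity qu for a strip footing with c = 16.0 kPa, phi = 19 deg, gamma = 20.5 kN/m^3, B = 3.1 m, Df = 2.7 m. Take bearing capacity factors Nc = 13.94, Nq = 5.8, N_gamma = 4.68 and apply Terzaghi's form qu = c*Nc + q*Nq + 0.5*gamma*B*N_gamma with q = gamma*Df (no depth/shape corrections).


Compute qu = c*Nc + gamma*Df*Nq + 0.5*gamma*B*N_gamma
Term 1: 16.0 * 13.94 = 223.04
Term 2: 20.5 * 2.7 * 5.8 = 321.03
Term 3: 0.5 * 20.5 * 3.1 * 4.68 = 148.707
qu = 223.04 + 321.03 + 148.707
qu = 692.78 kPa


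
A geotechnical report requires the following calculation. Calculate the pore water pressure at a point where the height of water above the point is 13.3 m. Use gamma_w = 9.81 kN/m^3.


Using u = gamma_w * h_w
u = 9.81 * 13.3
u = 130.47 kPa


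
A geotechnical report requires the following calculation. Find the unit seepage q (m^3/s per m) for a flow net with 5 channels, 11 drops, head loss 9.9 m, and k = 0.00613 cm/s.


Convert k to m/s for unit consistency with H:
k = 0.00613 cm/s = 0.00613 / 100 m/s = 6.13e-05 m/s
Using q = k * H * Nf / Nd
Nf / Nd = 5 / 11 = 0.4545
q = 6.13e-05 * 9.9 * 0.4545
q = 0.0002759 m^3/s per m


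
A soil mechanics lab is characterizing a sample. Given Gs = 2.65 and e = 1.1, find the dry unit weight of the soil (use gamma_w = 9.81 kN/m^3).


Using gamma_d = Gs * gamma_w / (1 + e)
gamma_d = 2.65 * 9.81 / (1 + 1.1)
gamma_d = 2.65 * 9.81 / 2.1
gamma_d = 12.379 kN/m^3


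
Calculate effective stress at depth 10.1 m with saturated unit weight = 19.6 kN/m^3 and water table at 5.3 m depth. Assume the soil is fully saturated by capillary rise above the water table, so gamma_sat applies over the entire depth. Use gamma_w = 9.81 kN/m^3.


Total stress = gamma_sat * depth
sigma = 19.6 * 10.1 = 197.96 kPa
Pore water pressure u = gamma_w * (depth - d_wt)
u = 9.81 * (10.1 - 5.3) = 47.088 kPa
Effective stress = sigma - u
sigma' = 197.96 - 47.088 = 150.87 kPa


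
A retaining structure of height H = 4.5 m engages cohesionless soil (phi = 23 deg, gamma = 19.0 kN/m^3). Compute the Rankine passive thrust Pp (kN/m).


Compute passive earth pressure coefficient:
Kp = tan^2(45 + phi/2) = tan^2(56.5) = 2.282623
Compute passive force:
Pp = 0.5 * Kp * gamma * H^2
Pp = 0.5 * 2.282623 * 19.0 * 4.5^2
Pp = 439.12 kN/m


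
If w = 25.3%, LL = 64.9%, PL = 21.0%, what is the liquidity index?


First compute the plasticity index:
PI = LL - PL = 64.9 - 21.0 = 43.9
Then compute the liquidity index:
LI = (w - PL) / PI
LI = (25.3 - 21.0) / 43.9
LI = 0.098


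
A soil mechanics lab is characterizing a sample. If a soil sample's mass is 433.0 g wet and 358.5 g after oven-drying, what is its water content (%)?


Result: 20.78 %

Derivation:
Using w = (m_wet - m_dry) / m_dry * 100
m_wet - m_dry = 433.0 - 358.5 = 74.5 g
w = 74.5 / 358.5 * 100
w = 20.78 %


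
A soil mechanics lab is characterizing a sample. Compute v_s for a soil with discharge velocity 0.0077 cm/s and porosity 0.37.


Using v_s = v_d / n
v_s = 0.0077 / 0.37
v_s = 0.02081 cm/s


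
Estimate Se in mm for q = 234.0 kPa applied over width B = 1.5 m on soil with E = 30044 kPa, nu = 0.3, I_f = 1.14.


Using Se = q * B * (1 - nu^2) * I_f / E
1 - nu^2 = 1 - 0.3^2 = 0.91
Se = 234.0 * 1.5 * 0.91 * 1.14 / 30044
Se = 0.012120 m
Convert to mm: Se = 0.012120 * 1000 = 12.12 mm


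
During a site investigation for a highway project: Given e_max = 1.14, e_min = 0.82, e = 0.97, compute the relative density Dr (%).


Result: 53.12 %

Derivation:
Using Dr = (e_max - e) / (e_max - e_min) * 100
e_max - e = 1.14 - 0.97 = 0.17
e_max - e_min = 1.14 - 0.82 = 0.32
Dr = 0.17 / 0.32 * 100
Dr = 53.12 %


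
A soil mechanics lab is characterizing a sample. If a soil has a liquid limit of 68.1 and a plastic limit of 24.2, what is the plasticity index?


Using PI = LL - PL
PI = 68.1 - 24.2
PI = 43.9


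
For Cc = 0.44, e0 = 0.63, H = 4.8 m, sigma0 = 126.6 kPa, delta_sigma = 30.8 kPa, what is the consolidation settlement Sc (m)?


Using Sc = Cc * H / (1 + e0) * log10((sigma0 + delta_sigma) / sigma0)
Stress ratio = (126.6 + 30.8) / 126.6 = 1.24329
log10(1.24329) = 0.094571
Cc * H / (1 + e0) = 0.44 * 4.8 / (1 + 0.63) = 1.29571
Sc = 1.29571 * 0.094571
Sc = 0.1225 m


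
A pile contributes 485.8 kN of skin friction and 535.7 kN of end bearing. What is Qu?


Result: 1021.5 kN

Derivation:
Using Qu = Qf + Qb
Qu = 485.8 + 535.7
Qu = 1021.5 kN


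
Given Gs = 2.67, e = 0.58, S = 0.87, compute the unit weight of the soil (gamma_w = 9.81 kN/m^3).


Using gamma = gamma_w * (Gs + S*e) / (1 + e)
Numerator: Gs + S*e = 2.67 + 0.87*0.58 = 3.1746
Denominator: 1 + e = 1 + 0.58 = 1.58
gamma = 9.81 * 3.1746 / 1.58
gamma = 19.711 kN/m^3


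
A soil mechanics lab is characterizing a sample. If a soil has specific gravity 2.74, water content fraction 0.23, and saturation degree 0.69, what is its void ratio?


Result: 0.9133

Derivation:
Using the relation e = Gs * w / S
e = 2.74 * 0.23 / 0.69
e = 0.9133


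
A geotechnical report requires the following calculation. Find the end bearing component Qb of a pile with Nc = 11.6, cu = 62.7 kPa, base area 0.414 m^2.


Using Qb = Nc * cu * Ab
Qb = 11.6 * 62.7 * 0.414
Qb = 301.11 kN


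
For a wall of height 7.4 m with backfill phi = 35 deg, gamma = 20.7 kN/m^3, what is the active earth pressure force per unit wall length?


Compute active earth pressure coefficient:
Ka = tan^2(45 - phi/2) = tan^2(27.5) = 0.27099
Compute active force:
Pa = 0.5 * Ka * gamma * H^2
Pa = 0.5 * 0.27099 * 20.7 * 7.4^2
Pa = 153.59 kN/m


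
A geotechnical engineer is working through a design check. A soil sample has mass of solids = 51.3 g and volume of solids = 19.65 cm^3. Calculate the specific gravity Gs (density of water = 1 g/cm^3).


Using Gs = m_s / (V_s * rho_w)
Since rho_w = 1 g/cm^3:
Gs = 51.3 / 19.65
Gs = 2.611


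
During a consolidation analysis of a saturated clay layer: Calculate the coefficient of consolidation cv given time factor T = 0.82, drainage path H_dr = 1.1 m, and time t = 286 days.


Using cv = T * H_dr^2 / t
H_dr^2 = 1.1^2 = 1.21
cv = 0.82 * 1.21 / 286
cv = 0.00347 m^2/day


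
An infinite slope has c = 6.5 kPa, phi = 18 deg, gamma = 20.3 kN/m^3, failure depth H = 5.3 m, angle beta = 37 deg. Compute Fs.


Using Fs = c / (gamma*H*sin(beta)*cos(beta)) + tan(phi)/tan(beta)
Cohesion contribution = 6.5 / (20.3*5.3*sin(37)*cos(37))
Cohesion contribution = 0.125698
Friction contribution = tan(18)/tan(37) = 0.431183
Fs = 0.125698 + 0.431183
Fs = 0.557


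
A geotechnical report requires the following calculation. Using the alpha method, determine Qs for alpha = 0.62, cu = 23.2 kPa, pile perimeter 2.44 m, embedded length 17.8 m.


Result: 624.73 kN

Derivation:
Using Qs = alpha * cu * perimeter * L
Qs = 0.62 * 23.2 * 2.44 * 17.8
Qs = 624.73 kN


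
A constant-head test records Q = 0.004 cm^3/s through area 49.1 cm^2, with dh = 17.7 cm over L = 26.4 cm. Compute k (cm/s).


Compute hydraulic gradient:
i = dh / L = 17.7 / 26.4 = 0.670455
Then apply Darcy's law:
k = Q / (A * i)
k = 0.004 / (49.1 * 0.670455)
k = 0.004 / 32.9193
k = 0.000122 cm/s


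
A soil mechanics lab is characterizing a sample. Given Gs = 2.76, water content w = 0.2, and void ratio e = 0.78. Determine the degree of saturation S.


Result: 0.7077

Derivation:
Using S = Gs * w / e
S = 2.76 * 0.2 / 0.78
S = 0.7077


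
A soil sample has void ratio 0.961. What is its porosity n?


Result: 0.4901

Derivation:
Using the relation n = e / (1 + e)
n = 0.961 / (1 + 0.961)
n = 0.961 / 1.961
n = 0.4901


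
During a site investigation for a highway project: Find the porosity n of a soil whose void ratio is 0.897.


Using the relation n = e / (1 + e)
n = 0.897 / (1 + 0.897)
n = 0.897 / 1.897
n = 0.4729


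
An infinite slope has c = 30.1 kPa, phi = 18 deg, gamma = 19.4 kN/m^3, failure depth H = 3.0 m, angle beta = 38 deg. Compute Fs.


Using Fs = c / (gamma*H*sin(beta)*cos(beta)) + tan(phi)/tan(beta)
Cohesion contribution = 30.1 / (19.4*3.0*sin(38)*cos(38))
Cohesion contribution = 1.06603
Friction contribution = tan(18)/tan(38) = 0.415878
Fs = 1.06603 + 0.415878
Fs = 1.482


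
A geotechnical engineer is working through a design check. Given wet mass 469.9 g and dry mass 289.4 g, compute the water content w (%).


Using w = (m_wet - m_dry) / m_dry * 100
m_wet - m_dry = 469.9 - 289.4 = 180.5 g
w = 180.5 / 289.4 * 100
w = 62.37 %


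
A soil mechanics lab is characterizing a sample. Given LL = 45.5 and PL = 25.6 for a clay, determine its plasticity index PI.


Using PI = LL - PL
PI = 45.5 - 25.6
PI = 19.9


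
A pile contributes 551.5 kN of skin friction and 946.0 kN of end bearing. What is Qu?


Using Qu = Qf + Qb
Qu = 551.5 + 946.0
Qu = 1497.5 kN


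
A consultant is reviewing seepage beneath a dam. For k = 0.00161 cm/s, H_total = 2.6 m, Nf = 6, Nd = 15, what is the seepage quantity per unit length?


Convert k to m/s for unit consistency with H:
k = 0.00161 cm/s = 0.00161 / 100 m/s = 1.61e-05 m/s
Using q = k * H * Nf / Nd
Nf / Nd = 6 / 15 = 0.4
q = 1.61e-05 * 2.6 * 0.4
q = 1.674e-05 m^3/s per m


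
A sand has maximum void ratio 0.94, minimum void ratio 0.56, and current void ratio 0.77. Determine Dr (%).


Using Dr = (e_max - e) / (e_max - e_min) * 100
e_max - e = 0.94 - 0.77 = 0.17
e_max - e_min = 0.94 - 0.56 = 0.38
Dr = 0.17 / 0.38 * 100
Dr = 44.74 %


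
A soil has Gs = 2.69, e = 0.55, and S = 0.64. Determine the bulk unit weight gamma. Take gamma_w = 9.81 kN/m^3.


Result: 19.253 kN/m^3

Derivation:
Using gamma = gamma_w * (Gs + S*e) / (1 + e)
Numerator: Gs + S*e = 2.69 + 0.64*0.55 = 3.042
Denominator: 1 + e = 1 + 0.55 = 1.55
gamma = 9.81 * 3.042 / 1.55
gamma = 19.253 kN/m^3


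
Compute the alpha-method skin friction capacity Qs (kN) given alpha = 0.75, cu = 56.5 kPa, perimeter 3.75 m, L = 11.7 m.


Using Qs = alpha * cu * perimeter * L
Qs = 0.75 * 56.5 * 3.75 * 11.7
Qs = 1859.2 kN


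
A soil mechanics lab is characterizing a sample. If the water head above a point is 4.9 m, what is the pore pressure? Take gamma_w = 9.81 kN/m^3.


Using u = gamma_w * h_w
u = 9.81 * 4.9
u = 48.07 kPa


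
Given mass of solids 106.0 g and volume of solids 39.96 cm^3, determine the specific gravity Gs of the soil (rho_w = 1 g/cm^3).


Using Gs = m_s / (V_s * rho_w)
Since rho_w = 1 g/cm^3:
Gs = 106.0 / 39.96
Gs = 2.653


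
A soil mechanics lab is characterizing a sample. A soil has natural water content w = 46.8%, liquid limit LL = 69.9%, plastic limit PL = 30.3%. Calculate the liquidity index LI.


First compute the plasticity index:
PI = LL - PL = 69.9 - 30.3 = 39.6
Then compute the liquidity index:
LI = (w - PL) / PI
LI = (46.8 - 30.3) / 39.6
LI = 0.417


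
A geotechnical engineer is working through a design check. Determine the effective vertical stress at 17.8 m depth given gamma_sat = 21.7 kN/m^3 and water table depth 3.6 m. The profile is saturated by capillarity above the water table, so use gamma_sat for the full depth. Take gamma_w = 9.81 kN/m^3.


Result: 246.96 kPa

Derivation:
Total stress = gamma_sat * depth
sigma = 21.7 * 17.8 = 386.26 kPa
Pore water pressure u = gamma_w * (depth - d_wt)
u = 9.81 * (17.8 - 3.6) = 139.302 kPa
Effective stress = sigma - u
sigma' = 386.26 - 139.302 = 246.96 kPa


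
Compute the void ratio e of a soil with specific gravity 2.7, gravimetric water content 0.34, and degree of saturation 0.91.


Using the relation e = Gs * w / S
e = 2.7 * 0.34 / 0.91
e = 1.0088


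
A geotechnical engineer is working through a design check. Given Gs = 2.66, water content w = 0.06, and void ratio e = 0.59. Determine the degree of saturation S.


Using S = Gs * w / e
S = 2.66 * 0.06 / 0.59
S = 0.2705


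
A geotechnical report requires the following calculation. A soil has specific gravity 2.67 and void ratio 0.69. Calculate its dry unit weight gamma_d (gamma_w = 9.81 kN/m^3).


Result: 15.499 kN/m^3

Derivation:
Using gamma_d = Gs * gamma_w / (1 + e)
gamma_d = 2.67 * 9.81 / (1 + 0.69)
gamma_d = 2.67 * 9.81 / 1.69
gamma_d = 15.499 kN/m^3


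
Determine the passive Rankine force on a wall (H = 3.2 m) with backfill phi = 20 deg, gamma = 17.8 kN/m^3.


Compute passive earth pressure coefficient:
Kp = tan^2(45 + phi/2) = tan^2(55.0) = 2.039607
Compute passive force:
Pp = 0.5 * Kp * gamma * H^2
Pp = 0.5 * 2.039607 * 17.8 * 3.2^2
Pp = 185.88 kN/m


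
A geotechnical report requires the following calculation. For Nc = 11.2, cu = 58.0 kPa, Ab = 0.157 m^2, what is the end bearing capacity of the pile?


Result: 101.99 kN

Derivation:
Using Qb = Nc * cu * Ab
Qb = 11.2 * 58.0 * 0.157
Qb = 101.99 kN


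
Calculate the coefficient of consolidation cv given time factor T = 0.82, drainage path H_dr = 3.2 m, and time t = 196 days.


Using cv = T * H_dr^2 / t
H_dr^2 = 3.2^2 = 10.24
cv = 0.82 * 10.24 / 196
cv = 0.04284 m^2/day


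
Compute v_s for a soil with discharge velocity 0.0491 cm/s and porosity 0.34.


Using v_s = v_d / n
v_s = 0.0491 / 0.34
v_s = 0.14441 cm/s


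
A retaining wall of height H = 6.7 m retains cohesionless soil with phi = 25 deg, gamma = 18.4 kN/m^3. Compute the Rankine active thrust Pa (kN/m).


Result: 167.61 kN/m

Derivation:
Compute active earth pressure coefficient:
Ka = tan^2(45 - phi/2) = tan^2(32.5) = 0.405859
Compute active force:
Pa = 0.5 * Ka * gamma * H^2
Pa = 0.5 * 0.405859 * 18.4 * 6.7^2
Pa = 167.61 kN/m


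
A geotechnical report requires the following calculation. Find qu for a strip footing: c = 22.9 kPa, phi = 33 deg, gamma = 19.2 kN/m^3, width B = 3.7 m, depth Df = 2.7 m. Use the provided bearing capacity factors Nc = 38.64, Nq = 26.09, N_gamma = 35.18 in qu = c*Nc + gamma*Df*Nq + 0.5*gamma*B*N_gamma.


Result: 3486.96 kPa

Derivation:
Compute qu = c*Nc + gamma*Df*Nq + 0.5*gamma*B*N_gamma
Term 1: 22.9 * 38.64 = 884.856
Term 2: 19.2 * 2.7 * 26.09 = 1352.5056
Term 3: 0.5 * 19.2 * 3.7 * 35.18 = 1249.5936
qu = 884.856 + 1352.5056 + 1249.5936
qu = 3486.96 kPa


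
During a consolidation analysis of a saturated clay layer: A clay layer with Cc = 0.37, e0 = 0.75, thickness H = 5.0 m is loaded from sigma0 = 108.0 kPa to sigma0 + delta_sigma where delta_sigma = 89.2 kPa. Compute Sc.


Result: 0.2764 m

Derivation:
Using Sc = Cc * H / (1 + e0) * log10((sigma0 + delta_sigma) / sigma0)
Stress ratio = (108.0 + 89.2) / 108.0 = 1.82593
log10(1.82593) = 0.261483
Cc * H / (1 + e0) = 0.37 * 5.0 / (1 + 0.75) = 1.05714
Sc = 1.05714 * 0.261483
Sc = 0.2764 m


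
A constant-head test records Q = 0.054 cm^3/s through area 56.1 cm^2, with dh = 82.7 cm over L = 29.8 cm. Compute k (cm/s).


Result: 0.000347 cm/s

Derivation:
Compute hydraulic gradient:
i = dh / L = 82.7 / 29.8 = 2.77517
Then apply Darcy's law:
k = Q / (A * i)
k = 0.054 / (56.1 * 2.77517)
k = 0.054 / 155.687
k = 0.000347 cm/s


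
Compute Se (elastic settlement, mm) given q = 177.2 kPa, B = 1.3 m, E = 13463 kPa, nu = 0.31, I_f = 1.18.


Using Se = q * B * (1 - nu^2) * I_f / E
1 - nu^2 = 1 - 0.31^2 = 0.9039
Se = 177.2 * 1.3 * 0.9039 * 1.18 / 13463
Se = 0.018250 m
Convert to mm: Se = 0.018250 * 1000 = 18.25 mm


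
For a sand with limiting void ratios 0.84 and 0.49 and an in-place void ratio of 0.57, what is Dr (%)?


Using Dr = (e_max - e) / (e_max - e_min) * 100
e_max - e = 0.84 - 0.57 = 0.27
e_max - e_min = 0.84 - 0.49 = 0.35
Dr = 0.27 / 0.35 * 100
Dr = 77.14 %


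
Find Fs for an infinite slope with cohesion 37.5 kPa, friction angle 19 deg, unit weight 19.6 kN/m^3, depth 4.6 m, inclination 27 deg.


Result: 1.704

Derivation:
Using Fs = c / (gamma*H*sin(beta)*cos(beta)) + tan(phi)/tan(beta)
Cohesion contribution = 37.5 / (19.6*4.6*sin(27)*cos(27))
Cohesion contribution = 1.02823
Friction contribution = tan(19)/tan(27) = 0.675781
Fs = 1.02823 + 0.675781
Fs = 1.704


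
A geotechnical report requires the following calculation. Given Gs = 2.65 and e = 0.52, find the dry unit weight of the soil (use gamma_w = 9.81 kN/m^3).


Using gamma_d = Gs * gamma_w / (1 + e)
gamma_d = 2.65 * 9.81 / (1 + 0.52)
gamma_d = 2.65 * 9.81 / 1.52
gamma_d = 17.103 kN/m^3


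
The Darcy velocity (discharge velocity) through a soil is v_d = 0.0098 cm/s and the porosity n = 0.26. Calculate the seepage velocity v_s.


Result: 0.03769 cm/s

Derivation:
Using v_s = v_d / n
v_s = 0.0098 / 0.26
v_s = 0.03769 cm/s


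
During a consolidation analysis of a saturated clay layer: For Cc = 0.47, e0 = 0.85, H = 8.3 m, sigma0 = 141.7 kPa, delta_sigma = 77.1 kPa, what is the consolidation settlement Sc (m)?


Using Sc = Cc * H / (1 + e0) * log10((sigma0 + delta_sigma) / sigma0)
Stress ratio = (141.7 + 77.1) / 141.7 = 1.54411
log10(1.54411) = 0.188677
Cc * H / (1 + e0) = 0.47 * 8.3 / (1 + 0.85) = 2.10865
Sc = 2.10865 * 0.188677
Sc = 0.3979 m


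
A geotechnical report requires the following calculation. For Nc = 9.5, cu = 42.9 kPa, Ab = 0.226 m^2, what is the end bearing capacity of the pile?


Using Qb = Nc * cu * Ab
Qb = 9.5 * 42.9 * 0.226
Qb = 92.11 kN


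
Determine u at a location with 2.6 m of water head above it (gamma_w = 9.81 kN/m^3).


Result: 25.51 kPa

Derivation:
Using u = gamma_w * h_w
u = 9.81 * 2.6
u = 25.51 kPa


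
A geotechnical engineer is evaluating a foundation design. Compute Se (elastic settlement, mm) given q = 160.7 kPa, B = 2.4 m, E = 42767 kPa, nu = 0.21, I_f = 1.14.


Result: 9.827 mm

Derivation:
Using Se = q * B * (1 - nu^2) * I_f / E
1 - nu^2 = 1 - 0.21^2 = 0.9559
Se = 160.7 * 2.4 * 0.9559 * 1.14 / 42767
Se = 0.009827 m
Convert to mm: Se = 0.009827 * 1000 = 9.827 mm


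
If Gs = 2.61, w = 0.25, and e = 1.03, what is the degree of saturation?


Using S = Gs * w / e
S = 2.61 * 0.25 / 1.03
S = 0.6335


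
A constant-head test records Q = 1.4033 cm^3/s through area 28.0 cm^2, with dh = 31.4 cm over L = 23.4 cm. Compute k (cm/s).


Result: 0.037349 cm/s

Derivation:
Compute hydraulic gradient:
i = dh / L = 31.4 / 23.4 = 1.34188
Then apply Darcy's law:
k = Q / (A * i)
k = 1.4033 / (28.0 * 1.34188)
k = 1.4033 / 37.5726
k = 0.037349 cm/s


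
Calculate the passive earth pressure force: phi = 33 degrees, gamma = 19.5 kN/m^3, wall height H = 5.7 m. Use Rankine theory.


Result: 1074.55 kN/m

Derivation:
Compute passive earth pressure coefficient:
Kp = tan^2(45 + phi/2) = tan^2(61.5) = 3.39212
Compute passive force:
Pp = 0.5 * Kp * gamma * H^2
Pp = 0.5 * 3.39212 * 19.5 * 5.7^2
Pp = 1074.55 kN/m


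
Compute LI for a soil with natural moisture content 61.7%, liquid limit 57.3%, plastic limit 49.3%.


Result: 1.55

Derivation:
First compute the plasticity index:
PI = LL - PL = 57.3 - 49.3 = 8.0
Then compute the liquidity index:
LI = (w - PL) / PI
LI = (61.7 - 49.3) / 8.0
LI = 1.55


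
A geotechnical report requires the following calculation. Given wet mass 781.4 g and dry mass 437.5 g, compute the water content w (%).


Using w = (m_wet - m_dry) / m_dry * 100
m_wet - m_dry = 781.4 - 437.5 = 343.9 g
w = 343.9 / 437.5 * 100
w = 78.61 %


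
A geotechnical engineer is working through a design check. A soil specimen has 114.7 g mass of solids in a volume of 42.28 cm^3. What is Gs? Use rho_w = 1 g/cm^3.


Result: 2.713

Derivation:
Using Gs = m_s / (V_s * rho_w)
Since rho_w = 1 g/cm^3:
Gs = 114.7 / 42.28
Gs = 2.713


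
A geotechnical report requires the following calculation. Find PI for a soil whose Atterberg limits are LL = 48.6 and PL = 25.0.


Using PI = LL - PL
PI = 48.6 - 25.0
PI = 23.6


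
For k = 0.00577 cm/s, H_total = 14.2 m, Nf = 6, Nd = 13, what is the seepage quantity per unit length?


Convert k to m/s for unit consistency with H:
k = 0.00577 cm/s = 0.00577 / 100 m/s = 5.77e-05 m/s
Using q = k * H * Nf / Nd
Nf / Nd = 6 / 13 = 0.4615
q = 5.77e-05 * 14.2 * 0.4615
q = 0.0003782 m^3/s per m


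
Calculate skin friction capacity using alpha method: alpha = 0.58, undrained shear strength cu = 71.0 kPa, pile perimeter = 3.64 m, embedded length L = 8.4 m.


Result: 1259.12 kN

Derivation:
Using Qs = alpha * cu * perimeter * L
Qs = 0.58 * 71.0 * 3.64 * 8.4
Qs = 1259.12 kN


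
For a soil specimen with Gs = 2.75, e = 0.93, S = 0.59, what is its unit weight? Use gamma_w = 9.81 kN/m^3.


Using gamma = gamma_w * (Gs + S*e) / (1 + e)
Numerator: Gs + S*e = 2.75 + 0.59*0.93 = 3.2987
Denominator: 1 + e = 1 + 0.93 = 1.93
gamma = 9.81 * 3.2987 / 1.93
gamma = 16.767 kN/m^3


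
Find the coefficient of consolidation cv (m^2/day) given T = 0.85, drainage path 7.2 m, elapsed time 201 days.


Result: 0.21922 m^2/day

Derivation:
Using cv = T * H_dr^2 / t
H_dr^2 = 7.2^2 = 51.84
cv = 0.85 * 51.84 / 201
cv = 0.21922 m^2/day


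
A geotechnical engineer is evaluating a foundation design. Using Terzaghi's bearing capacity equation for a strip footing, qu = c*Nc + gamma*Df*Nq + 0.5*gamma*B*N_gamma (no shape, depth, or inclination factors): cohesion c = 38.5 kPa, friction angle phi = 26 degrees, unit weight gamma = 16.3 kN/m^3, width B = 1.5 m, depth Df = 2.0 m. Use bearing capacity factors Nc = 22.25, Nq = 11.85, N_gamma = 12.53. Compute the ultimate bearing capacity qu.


Compute qu = c*Nc + gamma*Df*Nq + 0.5*gamma*B*N_gamma
Term 1: 38.5 * 22.25 = 856.625
Term 2: 16.3 * 2.0 * 11.85 = 386.31
Term 3: 0.5 * 16.3 * 1.5 * 12.53 = 153.17925
qu = 856.625 + 386.31 + 153.17925
qu = 1396.11 kPa


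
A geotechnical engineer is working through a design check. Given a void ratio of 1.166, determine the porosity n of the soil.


Result: 0.5383

Derivation:
Using the relation n = e / (1 + e)
n = 1.166 / (1 + 1.166)
n = 1.166 / 2.166
n = 0.5383


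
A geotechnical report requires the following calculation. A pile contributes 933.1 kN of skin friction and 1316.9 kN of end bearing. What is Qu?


Using Qu = Qf + Qb
Qu = 933.1 + 1316.9
Qu = 2250.0 kN


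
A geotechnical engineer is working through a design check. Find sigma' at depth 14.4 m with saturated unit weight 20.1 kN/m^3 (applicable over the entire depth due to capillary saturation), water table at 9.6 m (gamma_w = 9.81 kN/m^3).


Total stress = gamma_sat * depth
sigma = 20.1 * 14.4 = 289.44 kPa
Pore water pressure u = gamma_w * (depth - d_wt)
u = 9.81 * (14.4 - 9.6) = 47.088 kPa
Effective stress = sigma - u
sigma' = 289.44 - 47.088 = 242.35 kPa


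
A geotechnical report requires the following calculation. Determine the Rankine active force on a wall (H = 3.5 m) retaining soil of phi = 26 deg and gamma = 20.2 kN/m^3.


Compute active earth pressure coefficient:
Ka = tan^2(45 - phi/2) = tan^2(32.0) = 0.390462
Compute active force:
Pa = 0.5 * Ka * gamma * H^2
Pa = 0.5 * 0.390462 * 20.2 * 3.5^2
Pa = 48.31 kN/m


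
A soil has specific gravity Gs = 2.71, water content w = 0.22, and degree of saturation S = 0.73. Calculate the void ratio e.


Using the relation e = Gs * w / S
e = 2.71 * 0.22 / 0.73
e = 0.8167


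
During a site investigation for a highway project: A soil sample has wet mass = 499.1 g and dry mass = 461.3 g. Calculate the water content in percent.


Using w = (m_wet - m_dry) / m_dry * 100
m_wet - m_dry = 499.1 - 461.3 = 37.8 g
w = 37.8 / 461.3 * 100
w = 8.19 %


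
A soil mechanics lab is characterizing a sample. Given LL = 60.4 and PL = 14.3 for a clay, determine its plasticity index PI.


Result: 46.1

Derivation:
Using PI = LL - PL
PI = 60.4 - 14.3
PI = 46.1


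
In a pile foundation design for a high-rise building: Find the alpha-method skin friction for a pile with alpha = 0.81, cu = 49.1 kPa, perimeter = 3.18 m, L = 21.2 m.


Result: 2681.2 kN

Derivation:
Using Qs = alpha * cu * perimeter * L
Qs = 0.81 * 49.1 * 3.18 * 21.2
Qs = 2681.2 kN


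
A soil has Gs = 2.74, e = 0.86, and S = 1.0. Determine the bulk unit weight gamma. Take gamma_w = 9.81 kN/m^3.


Result: 18.987 kN/m^3

Derivation:
Using gamma = gamma_w * (Gs + S*e) / (1 + e)
Numerator: Gs + S*e = 2.74 + 1.0*0.86 = 3.6
Denominator: 1 + e = 1 + 0.86 = 1.86
gamma = 9.81 * 3.6 / 1.86
gamma = 18.987 kN/m^3


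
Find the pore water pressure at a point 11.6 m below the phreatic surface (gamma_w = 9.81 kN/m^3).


Result: 113.8 kPa

Derivation:
Using u = gamma_w * h_w
u = 9.81 * 11.6
u = 113.8 kPa


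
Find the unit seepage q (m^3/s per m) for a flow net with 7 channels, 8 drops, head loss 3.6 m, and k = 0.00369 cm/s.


Result: 0.0001162 m^3/s per m

Derivation:
Convert k to m/s for unit consistency with H:
k = 0.00369 cm/s = 0.00369 / 100 m/s = 3.69e-05 m/s
Using q = k * H * Nf / Nd
Nf / Nd = 7 / 8 = 0.875
q = 3.69e-05 * 3.6 * 0.875
q = 0.0001162 m^3/s per m


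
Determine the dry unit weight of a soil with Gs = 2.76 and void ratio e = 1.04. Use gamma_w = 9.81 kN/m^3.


Result: 13.272 kN/m^3

Derivation:
Using gamma_d = Gs * gamma_w / (1 + e)
gamma_d = 2.76 * 9.81 / (1 + 1.04)
gamma_d = 2.76 * 9.81 / 2.04
gamma_d = 13.272 kN/m^3
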